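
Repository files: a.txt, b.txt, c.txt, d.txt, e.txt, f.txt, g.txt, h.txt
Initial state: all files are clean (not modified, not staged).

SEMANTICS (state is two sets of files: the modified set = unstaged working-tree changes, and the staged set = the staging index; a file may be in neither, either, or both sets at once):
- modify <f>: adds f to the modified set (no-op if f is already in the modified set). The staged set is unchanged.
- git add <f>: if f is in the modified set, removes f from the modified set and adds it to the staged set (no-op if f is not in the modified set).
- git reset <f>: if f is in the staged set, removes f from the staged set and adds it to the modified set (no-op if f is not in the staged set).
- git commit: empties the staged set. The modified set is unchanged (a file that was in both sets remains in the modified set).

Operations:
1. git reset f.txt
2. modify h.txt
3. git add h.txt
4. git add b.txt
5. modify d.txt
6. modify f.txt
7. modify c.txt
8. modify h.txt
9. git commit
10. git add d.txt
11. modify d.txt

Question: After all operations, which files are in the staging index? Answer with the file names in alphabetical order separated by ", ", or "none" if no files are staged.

After op 1 (git reset f.txt): modified={none} staged={none}
After op 2 (modify h.txt): modified={h.txt} staged={none}
After op 3 (git add h.txt): modified={none} staged={h.txt}
After op 4 (git add b.txt): modified={none} staged={h.txt}
After op 5 (modify d.txt): modified={d.txt} staged={h.txt}
After op 6 (modify f.txt): modified={d.txt, f.txt} staged={h.txt}
After op 7 (modify c.txt): modified={c.txt, d.txt, f.txt} staged={h.txt}
After op 8 (modify h.txt): modified={c.txt, d.txt, f.txt, h.txt} staged={h.txt}
After op 9 (git commit): modified={c.txt, d.txt, f.txt, h.txt} staged={none}
After op 10 (git add d.txt): modified={c.txt, f.txt, h.txt} staged={d.txt}
After op 11 (modify d.txt): modified={c.txt, d.txt, f.txt, h.txt} staged={d.txt}

Answer: d.txt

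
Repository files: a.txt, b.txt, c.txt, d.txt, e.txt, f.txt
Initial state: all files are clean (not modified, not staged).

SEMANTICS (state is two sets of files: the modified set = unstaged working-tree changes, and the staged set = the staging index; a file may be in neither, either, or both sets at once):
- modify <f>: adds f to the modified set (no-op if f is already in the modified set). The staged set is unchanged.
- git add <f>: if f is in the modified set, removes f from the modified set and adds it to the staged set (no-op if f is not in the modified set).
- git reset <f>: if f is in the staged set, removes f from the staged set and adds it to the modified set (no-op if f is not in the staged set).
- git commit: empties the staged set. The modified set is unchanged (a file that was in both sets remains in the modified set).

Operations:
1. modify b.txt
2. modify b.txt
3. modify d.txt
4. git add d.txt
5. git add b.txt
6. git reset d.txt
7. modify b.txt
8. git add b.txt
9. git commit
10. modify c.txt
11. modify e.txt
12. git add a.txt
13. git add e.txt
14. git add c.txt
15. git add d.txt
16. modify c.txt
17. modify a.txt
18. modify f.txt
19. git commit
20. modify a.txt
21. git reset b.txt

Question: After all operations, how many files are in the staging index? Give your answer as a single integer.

After op 1 (modify b.txt): modified={b.txt} staged={none}
After op 2 (modify b.txt): modified={b.txt} staged={none}
After op 3 (modify d.txt): modified={b.txt, d.txt} staged={none}
After op 4 (git add d.txt): modified={b.txt} staged={d.txt}
After op 5 (git add b.txt): modified={none} staged={b.txt, d.txt}
After op 6 (git reset d.txt): modified={d.txt} staged={b.txt}
After op 7 (modify b.txt): modified={b.txt, d.txt} staged={b.txt}
After op 8 (git add b.txt): modified={d.txt} staged={b.txt}
After op 9 (git commit): modified={d.txt} staged={none}
After op 10 (modify c.txt): modified={c.txt, d.txt} staged={none}
After op 11 (modify e.txt): modified={c.txt, d.txt, e.txt} staged={none}
After op 12 (git add a.txt): modified={c.txt, d.txt, e.txt} staged={none}
After op 13 (git add e.txt): modified={c.txt, d.txt} staged={e.txt}
After op 14 (git add c.txt): modified={d.txt} staged={c.txt, e.txt}
After op 15 (git add d.txt): modified={none} staged={c.txt, d.txt, e.txt}
After op 16 (modify c.txt): modified={c.txt} staged={c.txt, d.txt, e.txt}
After op 17 (modify a.txt): modified={a.txt, c.txt} staged={c.txt, d.txt, e.txt}
After op 18 (modify f.txt): modified={a.txt, c.txt, f.txt} staged={c.txt, d.txt, e.txt}
After op 19 (git commit): modified={a.txt, c.txt, f.txt} staged={none}
After op 20 (modify a.txt): modified={a.txt, c.txt, f.txt} staged={none}
After op 21 (git reset b.txt): modified={a.txt, c.txt, f.txt} staged={none}
Final staged set: {none} -> count=0

Answer: 0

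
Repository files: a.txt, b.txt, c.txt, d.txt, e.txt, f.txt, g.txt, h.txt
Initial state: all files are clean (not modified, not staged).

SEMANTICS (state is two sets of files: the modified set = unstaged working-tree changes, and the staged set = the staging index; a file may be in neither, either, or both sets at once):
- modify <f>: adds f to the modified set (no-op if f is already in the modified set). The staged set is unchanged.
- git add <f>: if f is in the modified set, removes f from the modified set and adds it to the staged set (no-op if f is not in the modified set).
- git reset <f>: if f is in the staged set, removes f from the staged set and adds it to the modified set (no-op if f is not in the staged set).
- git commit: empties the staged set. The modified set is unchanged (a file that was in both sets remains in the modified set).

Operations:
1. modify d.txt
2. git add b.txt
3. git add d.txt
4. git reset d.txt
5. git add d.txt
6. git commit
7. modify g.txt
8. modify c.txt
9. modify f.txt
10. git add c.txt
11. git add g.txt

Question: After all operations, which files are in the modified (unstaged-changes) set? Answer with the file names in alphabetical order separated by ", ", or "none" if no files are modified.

Answer: f.txt

Derivation:
After op 1 (modify d.txt): modified={d.txt} staged={none}
After op 2 (git add b.txt): modified={d.txt} staged={none}
After op 3 (git add d.txt): modified={none} staged={d.txt}
After op 4 (git reset d.txt): modified={d.txt} staged={none}
After op 5 (git add d.txt): modified={none} staged={d.txt}
After op 6 (git commit): modified={none} staged={none}
After op 7 (modify g.txt): modified={g.txt} staged={none}
After op 8 (modify c.txt): modified={c.txt, g.txt} staged={none}
After op 9 (modify f.txt): modified={c.txt, f.txt, g.txt} staged={none}
After op 10 (git add c.txt): modified={f.txt, g.txt} staged={c.txt}
After op 11 (git add g.txt): modified={f.txt} staged={c.txt, g.txt}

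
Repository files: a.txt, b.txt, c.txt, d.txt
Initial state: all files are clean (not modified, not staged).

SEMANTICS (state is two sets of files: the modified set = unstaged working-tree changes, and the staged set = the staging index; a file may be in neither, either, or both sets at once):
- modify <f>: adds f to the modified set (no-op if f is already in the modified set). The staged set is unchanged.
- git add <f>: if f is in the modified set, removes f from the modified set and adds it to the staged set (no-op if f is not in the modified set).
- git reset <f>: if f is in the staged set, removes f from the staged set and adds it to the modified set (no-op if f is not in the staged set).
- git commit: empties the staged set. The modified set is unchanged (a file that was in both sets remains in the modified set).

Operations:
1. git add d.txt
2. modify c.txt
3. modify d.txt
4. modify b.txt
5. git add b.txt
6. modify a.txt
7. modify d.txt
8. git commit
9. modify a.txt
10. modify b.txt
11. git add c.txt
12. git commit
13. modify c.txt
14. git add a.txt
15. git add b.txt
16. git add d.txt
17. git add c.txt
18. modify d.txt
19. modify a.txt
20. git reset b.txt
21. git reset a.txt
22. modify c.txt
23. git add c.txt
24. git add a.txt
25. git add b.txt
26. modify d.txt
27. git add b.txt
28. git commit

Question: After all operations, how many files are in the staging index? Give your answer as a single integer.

Answer: 0

Derivation:
After op 1 (git add d.txt): modified={none} staged={none}
After op 2 (modify c.txt): modified={c.txt} staged={none}
After op 3 (modify d.txt): modified={c.txt, d.txt} staged={none}
After op 4 (modify b.txt): modified={b.txt, c.txt, d.txt} staged={none}
After op 5 (git add b.txt): modified={c.txt, d.txt} staged={b.txt}
After op 6 (modify a.txt): modified={a.txt, c.txt, d.txt} staged={b.txt}
After op 7 (modify d.txt): modified={a.txt, c.txt, d.txt} staged={b.txt}
After op 8 (git commit): modified={a.txt, c.txt, d.txt} staged={none}
After op 9 (modify a.txt): modified={a.txt, c.txt, d.txt} staged={none}
After op 10 (modify b.txt): modified={a.txt, b.txt, c.txt, d.txt} staged={none}
After op 11 (git add c.txt): modified={a.txt, b.txt, d.txt} staged={c.txt}
After op 12 (git commit): modified={a.txt, b.txt, d.txt} staged={none}
After op 13 (modify c.txt): modified={a.txt, b.txt, c.txt, d.txt} staged={none}
After op 14 (git add a.txt): modified={b.txt, c.txt, d.txt} staged={a.txt}
After op 15 (git add b.txt): modified={c.txt, d.txt} staged={a.txt, b.txt}
After op 16 (git add d.txt): modified={c.txt} staged={a.txt, b.txt, d.txt}
After op 17 (git add c.txt): modified={none} staged={a.txt, b.txt, c.txt, d.txt}
After op 18 (modify d.txt): modified={d.txt} staged={a.txt, b.txt, c.txt, d.txt}
After op 19 (modify a.txt): modified={a.txt, d.txt} staged={a.txt, b.txt, c.txt, d.txt}
After op 20 (git reset b.txt): modified={a.txt, b.txt, d.txt} staged={a.txt, c.txt, d.txt}
After op 21 (git reset a.txt): modified={a.txt, b.txt, d.txt} staged={c.txt, d.txt}
After op 22 (modify c.txt): modified={a.txt, b.txt, c.txt, d.txt} staged={c.txt, d.txt}
After op 23 (git add c.txt): modified={a.txt, b.txt, d.txt} staged={c.txt, d.txt}
After op 24 (git add a.txt): modified={b.txt, d.txt} staged={a.txt, c.txt, d.txt}
After op 25 (git add b.txt): modified={d.txt} staged={a.txt, b.txt, c.txt, d.txt}
After op 26 (modify d.txt): modified={d.txt} staged={a.txt, b.txt, c.txt, d.txt}
After op 27 (git add b.txt): modified={d.txt} staged={a.txt, b.txt, c.txt, d.txt}
After op 28 (git commit): modified={d.txt} staged={none}
Final staged set: {none} -> count=0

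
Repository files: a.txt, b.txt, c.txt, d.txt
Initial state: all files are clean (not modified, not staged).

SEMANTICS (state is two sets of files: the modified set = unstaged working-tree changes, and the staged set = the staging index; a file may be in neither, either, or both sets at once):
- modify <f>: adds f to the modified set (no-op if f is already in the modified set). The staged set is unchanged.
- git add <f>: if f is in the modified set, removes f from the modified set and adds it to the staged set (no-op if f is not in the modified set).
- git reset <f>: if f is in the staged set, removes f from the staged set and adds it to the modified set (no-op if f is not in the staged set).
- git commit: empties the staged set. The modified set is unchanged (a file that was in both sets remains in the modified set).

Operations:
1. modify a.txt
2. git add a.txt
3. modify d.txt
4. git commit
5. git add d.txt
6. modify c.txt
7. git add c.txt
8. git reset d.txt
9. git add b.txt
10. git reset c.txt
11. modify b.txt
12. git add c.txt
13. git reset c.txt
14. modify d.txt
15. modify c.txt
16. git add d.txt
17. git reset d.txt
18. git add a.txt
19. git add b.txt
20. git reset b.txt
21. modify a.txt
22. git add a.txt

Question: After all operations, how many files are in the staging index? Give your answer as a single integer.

Answer: 1

Derivation:
After op 1 (modify a.txt): modified={a.txt} staged={none}
After op 2 (git add a.txt): modified={none} staged={a.txt}
After op 3 (modify d.txt): modified={d.txt} staged={a.txt}
After op 4 (git commit): modified={d.txt} staged={none}
After op 5 (git add d.txt): modified={none} staged={d.txt}
After op 6 (modify c.txt): modified={c.txt} staged={d.txt}
After op 7 (git add c.txt): modified={none} staged={c.txt, d.txt}
After op 8 (git reset d.txt): modified={d.txt} staged={c.txt}
After op 9 (git add b.txt): modified={d.txt} staged={c.txt}
After op 10 (git reset c.txt): modified={c.txt, d.txt} staged={none}
After op 11 (modify b.txt): modified={b.txt, c.txt, d.txt} staged={none}
After op 12 (git add c.txt): modified={b.txt, d.txt} staged={c.txt}
After op 13 (git reset c.txt): modified={b.txt, c.txt, d.txt} staged={none}
After op 14 (modify d.txt): modified={b.txt, c.txt, d.txt} staged={none}
After op 15 (modify c.txt): modified={b.txt, c.txt, d.txt} staged={none}
After op 16 (git add d.txt): modified={b.txt, c.txt} staged={d.txt}
After op 17 (git reset d.txt): modified={b.txt, c.txt, d.txt} staged={none}
After op 18 (git add a.txt): modified={b.txt, c.txt, d.txt} staged={none}
After op 19 (git add b.txt): modified={c.txt, d.txt} staged={b.txt}
After op 20 (git reset b.txt): modified={b.txt, c.txt, d.txt} staged={none}
After op 21 (modify a.txt): modified={a.txt, b.txt, c.txt, d.txt} staged={none}
After op 22 (git add a.txt): modified={b.txt, c.txt, d.txt} staged={a.txt}
Final staged set: {a.txt} -> count=1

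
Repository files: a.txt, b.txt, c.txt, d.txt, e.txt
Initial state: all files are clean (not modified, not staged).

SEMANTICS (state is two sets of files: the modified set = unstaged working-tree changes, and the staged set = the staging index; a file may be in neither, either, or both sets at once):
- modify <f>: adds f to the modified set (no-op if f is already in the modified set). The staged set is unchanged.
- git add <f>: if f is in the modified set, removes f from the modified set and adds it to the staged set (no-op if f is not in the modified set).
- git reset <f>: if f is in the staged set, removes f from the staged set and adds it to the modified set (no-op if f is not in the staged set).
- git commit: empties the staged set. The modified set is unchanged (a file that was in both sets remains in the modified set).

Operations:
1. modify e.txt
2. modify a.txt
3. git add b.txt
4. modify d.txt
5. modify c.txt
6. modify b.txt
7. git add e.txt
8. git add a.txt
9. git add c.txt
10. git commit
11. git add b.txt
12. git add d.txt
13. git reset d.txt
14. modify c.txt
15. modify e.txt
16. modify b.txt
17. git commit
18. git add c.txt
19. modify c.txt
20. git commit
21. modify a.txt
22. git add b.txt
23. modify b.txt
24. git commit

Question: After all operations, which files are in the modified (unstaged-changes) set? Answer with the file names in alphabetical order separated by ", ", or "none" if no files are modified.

After op 1 (modify e.txt): modified={e.txt} staged={none}
After op 2 (modify a.txt): modified={a.txt, e.txt} staged={none}
After op 3 (git add b.txt): modified={a.txt, e.txt} staged={none}
After op 4 (modify d.txt): modified={a.txt, d.txt, e.txt} staged={none}
After op 5 (modify c.txt): modified={a.txt, c.txt, d.txt, e.txt} staged={none}
After op 6 (modify b.txt): modified={a.txt, b.txt, c.txt, d.txt, e.txt} staged={none}
After op 7 (git add e.txt): modified={a.txt, b.txt, c.txt, d.txt} staged={e.txt}
After op 8 (git add a.txt): modified={b.txt, c.txt, d.txt} staged={a.txt, e.txt}
After op 9 (git add c.txt): modified={b.txt, d.txt} staged={a.txt, c.txt, e.txt}
After op 10 (git commit): modified={b.txt, d.txt} staged={none}
After op 11 (git add b.txt): modified={d.txt} staged={b.txt}
After op 12 (git add d.txt): modified={none} staged={b.txt, d.txt}
After op 13 (git reset d.txt): modified={d.txt} staged={b.txt}
After op 14 (modify c.txt): modified={c.txt, d.txt} staged={b.txt}
After op 15 (modify e.txt): modified={c.txt, d.txt, e.txt} staged={b.txt}
After op 16 (modify b.txt): modified={b.txt, c.txt, d.txt, e.txt} staged={b.txt}
After op 17 (git commit): modified={b.txt, c.txt, d.txt, e.txt} staged={none}
After op 18 (git add c.txt): modified={b.txt, d.txt, e.txt} staged={c.txt}
After op 19 (modify c.txt): modified={b.txt, c.txt, d.txt, e.txt} staged={c.txt}
After op 20 (git commit): modified={b.txt, c.txt, d.txt, e.txt} staged={none}
After op 21 (modify a.txt): modified={a.txt, b.txt, c.txt, d.txt, e.txt} staged={none}
After op 22 (git add b.txt): modified={a.txt, c.txt, d.txt, e.txt} staged={b.txt}
After op 23 (modify b.txt): modified={a.txt, b.txt, c.txt, d.txt, e.txt} staged={b.txt}
After op 24 (git commit): modified={a.txt, b.txt, c.txt, d.txt, e.txt} staged={none}

Answer: a.txt, b.txt, c.txt, d.txt, e.txt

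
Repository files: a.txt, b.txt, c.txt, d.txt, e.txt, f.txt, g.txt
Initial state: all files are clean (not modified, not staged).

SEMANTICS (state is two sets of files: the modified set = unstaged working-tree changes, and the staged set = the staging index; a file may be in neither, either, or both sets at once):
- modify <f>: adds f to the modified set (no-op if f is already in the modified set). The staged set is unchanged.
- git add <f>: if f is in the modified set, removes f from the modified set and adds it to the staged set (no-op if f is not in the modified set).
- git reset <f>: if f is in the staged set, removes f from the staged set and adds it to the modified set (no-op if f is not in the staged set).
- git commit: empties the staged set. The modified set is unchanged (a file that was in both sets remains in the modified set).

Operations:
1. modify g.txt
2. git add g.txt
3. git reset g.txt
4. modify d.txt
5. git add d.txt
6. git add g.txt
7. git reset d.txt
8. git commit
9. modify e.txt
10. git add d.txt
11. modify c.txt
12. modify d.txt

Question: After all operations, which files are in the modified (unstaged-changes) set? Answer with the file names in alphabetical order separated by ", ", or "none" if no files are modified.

After op 1 (modify g.txt): modified={g.txt} staged={none}
After op 2 (git add g.txt): modified={none} staged={g.txt}
After op 3 (git reset g.txt): modified={g.txt} staged={none}
After op 4 (modify d.txt): modified={d.txt, g.txt} staged={none}
After op 5 (git add d.txt): modified={g.txt} staged={d.txt}
After op 6 (git add g.txt): modified={none} staged={d.txt, g.txt}
After op 7 (git reset d.txt): modified={d.txt} staged={g.txt}
After op 8 (git commit): modified={d.txt} staged={none}
After op 9 (modify e.txt): modified={d.txt, e.txt} staged={none}
After op 10 (git add d.txt): modified={e.txt} staged={d.txt}
After op 11 (modify c.txt): modified={c.txt, e.txt} staged={d.txt}
After op 12 (modify d.txt): modified={c.txt, d.txt, e.txt} staged={d.txt}

Answer: c.txt, d.txt, e.txt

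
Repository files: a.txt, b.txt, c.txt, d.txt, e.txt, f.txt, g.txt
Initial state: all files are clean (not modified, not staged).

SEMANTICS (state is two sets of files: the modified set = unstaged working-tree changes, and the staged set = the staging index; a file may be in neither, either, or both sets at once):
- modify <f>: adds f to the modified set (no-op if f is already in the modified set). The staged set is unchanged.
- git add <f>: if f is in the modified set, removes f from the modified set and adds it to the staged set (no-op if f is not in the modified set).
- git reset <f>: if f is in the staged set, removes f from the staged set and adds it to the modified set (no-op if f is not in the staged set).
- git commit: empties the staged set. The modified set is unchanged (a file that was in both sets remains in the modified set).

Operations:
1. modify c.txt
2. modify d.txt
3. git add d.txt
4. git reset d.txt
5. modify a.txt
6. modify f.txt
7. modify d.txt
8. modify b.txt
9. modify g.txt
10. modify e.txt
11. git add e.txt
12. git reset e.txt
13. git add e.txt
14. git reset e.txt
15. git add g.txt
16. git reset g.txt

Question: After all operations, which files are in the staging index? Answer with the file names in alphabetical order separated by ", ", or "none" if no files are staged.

Answer: none

Derivation:
After op 1 (modify c.txt): modified={c.txt} staged={none}
After op 2 (modify d.txt): modified={c.txt, d.txt} staged={none}
After op 3 (git add d.txt): modified={c.txt} staged={d.txt}
After op 4 (git reset d.txt): modified={c.txt, d.txt} staged={none}
After op 5 (modify a.txt): modified={a.txt, c.txt, d.txt} staged={none}
After op 6 (modify f.txt): modified={a.txt, c.txt, d.txt, f.txt} staged={none}
After op 7 (modify d.txt): modified={a.txt, c.txt, d.txt, f.txt} staged={none}
After op 8 (modify b.txt): modified={a.txt, b.txt, c.txt, d.txt, f.txt} staged={none}
After op 9 (modify g.txt): modified={a.txt, b.txt, c.txt, d.txt, f.txt, g.txt} staged={none}
After op 10 (modify e.txt): modified={a.txt, b.txt, c.txt, d.txt, e.txt, f.txt, g.txt} staged={none}
After op 11 (git add e.txt): modified={a.txt, b.txt, c.txt, d.txt, f.txt, g.txt} staged={e.txt}
After op 12 (git reset e.txt): modified={a.txt, b.txt, c.txt, d.txt, e.txt, f.txt, g.txt} staged={none}
After op 13 (git add e.txt): modified={a.txt, b.txt, c.txt, d.txt, f.txt, g.txt} staged={e.txt}
After op 14 (git reset e.txt): modified={a.txt, b.txt, c.txt, d.txt, e.txt, f.txt, g.txt} staged={none}
After op 15 (git add g.txt): modified={a.txt, b.txt, c.txt, d.txt, e.txt, f.txt} staged={g.txt}
After op 16 (git reset g.txt): modified={a.txt, b.txt, c.txt, d.txt, e.txt, f.txt, g.txt} staged={none}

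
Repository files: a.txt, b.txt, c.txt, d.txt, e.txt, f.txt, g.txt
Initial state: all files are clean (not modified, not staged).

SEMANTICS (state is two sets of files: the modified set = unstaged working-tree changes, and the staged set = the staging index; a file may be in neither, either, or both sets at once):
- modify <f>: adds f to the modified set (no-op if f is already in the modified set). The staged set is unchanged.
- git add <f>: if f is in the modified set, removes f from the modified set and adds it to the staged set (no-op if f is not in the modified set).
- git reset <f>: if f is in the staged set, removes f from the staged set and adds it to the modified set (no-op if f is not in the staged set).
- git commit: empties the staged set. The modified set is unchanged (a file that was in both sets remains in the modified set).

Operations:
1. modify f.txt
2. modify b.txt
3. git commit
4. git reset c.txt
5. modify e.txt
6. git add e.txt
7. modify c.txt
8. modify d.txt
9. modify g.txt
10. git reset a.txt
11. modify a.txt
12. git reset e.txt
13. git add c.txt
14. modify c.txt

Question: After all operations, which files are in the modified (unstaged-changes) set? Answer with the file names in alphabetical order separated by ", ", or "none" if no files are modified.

After op 1 (modify f.txt): modified={f.txt} staged={none}
After op 2 (modify b.txt): modified={b.txt, f.txt} staged={none}
After op 3 (git commit): modified={b.txt, f.txt} staged={none}
After op 4 (git reset c.txt): modified={b.txt, f.txt} staged={none}
After op 5 (modify e.txt): modified={b.txt, e.txt, f.txt} staged={none}
After op 6 (git add e.txt): modified={b.txt, f.txt} staged={e.txt}
After op 7 (modify c.txt): modified={b.txt, c.txt, f.txt} staged={e.txt}
After op 8 (modify d.txt): modified={b.txt, c.txt, d.txt, f.txt} staged={e.txt}
After op 9 (modify g.txt): modified={b.txt, c.txt, d.txt, f.txt, g.txt} staged={e.txt}
After op 10 (git reset a.txt): modified={b.txt, c.txt, d.txt, f.txt, g.txt} staged={e.txt}
After op 11 (modify a.txt): modified={a.txt, b.txt, c.txt, d.txt, f.txt, g.txt} staged={e.txt}
After op 12 (git reset e.txt): modified={a.txt, b.txt, c.txt, d.txt, e.txt, f.txt, g.txt} staged={none}
After op 13 (git add c.txt): modified={a.txt, b.txt, d.txt, e.txt, f.txt, g.txt} staged={c.txt}
After op 14 (modify c.txt): modified={a.txt, b.txt, c.txt, d.txt, e.txt, f.txt, g.txt} staged={c.txt}

Answer: a.txt, b.txt, c.txt, d.txt, e.txt, f.txt, g.txt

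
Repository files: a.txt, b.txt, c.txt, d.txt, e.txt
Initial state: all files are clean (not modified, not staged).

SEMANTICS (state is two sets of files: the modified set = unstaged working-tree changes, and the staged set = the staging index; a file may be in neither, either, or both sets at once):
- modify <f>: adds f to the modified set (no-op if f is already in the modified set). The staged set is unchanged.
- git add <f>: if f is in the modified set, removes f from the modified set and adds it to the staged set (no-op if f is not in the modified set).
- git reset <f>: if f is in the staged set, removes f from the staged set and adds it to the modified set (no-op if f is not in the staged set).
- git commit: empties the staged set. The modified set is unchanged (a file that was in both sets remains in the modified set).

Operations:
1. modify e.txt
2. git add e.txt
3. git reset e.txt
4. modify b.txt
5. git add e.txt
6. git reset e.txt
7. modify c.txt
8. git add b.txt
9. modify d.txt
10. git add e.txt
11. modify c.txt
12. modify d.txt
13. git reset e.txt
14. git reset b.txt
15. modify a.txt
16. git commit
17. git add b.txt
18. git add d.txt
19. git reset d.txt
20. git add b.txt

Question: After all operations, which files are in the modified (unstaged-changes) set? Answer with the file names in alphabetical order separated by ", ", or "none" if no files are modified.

Answer: a.txt, c.txt, d.txt, e.txt

Derivation:
After op 1 (modify e.txt): modified={e.txt} staged={none}
After op 2 (git add e.txt): modified={none} staged={e.txt}
After op 3 (git reset e.txt): modified={e.txt} staged={none}
After op 4 (modify b.txt): modified={b.txt, e.txt} staged={none}
After op 5 (git add e.txt): modified={b.txt} staged={e.txt}
After op 6 (git reset e.txt): modified={b.txt, e.txt} staged={none}
After op 7 (modify c.txt): modified={b.txt, c.txt, e.txt} staged={none}
After op 8 (git add b.txt): modified={c.txt, e.txt} staged={b.txt}
After op 9 (modify d.txt): modified={c.txt, d.txt, e.txt} staged={b.txt}
After op 10 (git add e.txt): modified={c.txt, d.txt} staged={b.txt, e.txt}
After op 11 (modify c.txt): modified={c.txt, d.txt} staged={b.txt, e.txt}
After op 12 (modify d.txt): modified={c.txt, d.txt} staged={b.txt, e.txt}
After op 13 (git reset e.txt): modified={c.txt, d.txt, e.txt} staged={b.txt}
After op 14 (git reset b.txt): modified={b.txt, c.txt, d.txt, e.txt} staged={none}
After op 15 (modify a.txt): modified={a.txt, b.txt, c.txt, d.txt, e.txt} staged={none}
After op 16 (git commit): modified={a.txt, b.txt, c.txt, d.txt, e.txt} staged={none}
After op 17 (git add b.txt): modified={a.txt, c.txt, d.txt, e.txt} staged={b.txt}
After op 18 (git add d.txt): modified={a.txt, c.txt, e.txt} staged={b.txt, d.txt}
After op 19 (git reset d.txt): modified={a.txt, c.txt, d.txt, e.txt} staged={b.txt}
After op 20 (git add b.txt): modified={a.txt, c.txt, d.txt, e.txt} staged={b.txt}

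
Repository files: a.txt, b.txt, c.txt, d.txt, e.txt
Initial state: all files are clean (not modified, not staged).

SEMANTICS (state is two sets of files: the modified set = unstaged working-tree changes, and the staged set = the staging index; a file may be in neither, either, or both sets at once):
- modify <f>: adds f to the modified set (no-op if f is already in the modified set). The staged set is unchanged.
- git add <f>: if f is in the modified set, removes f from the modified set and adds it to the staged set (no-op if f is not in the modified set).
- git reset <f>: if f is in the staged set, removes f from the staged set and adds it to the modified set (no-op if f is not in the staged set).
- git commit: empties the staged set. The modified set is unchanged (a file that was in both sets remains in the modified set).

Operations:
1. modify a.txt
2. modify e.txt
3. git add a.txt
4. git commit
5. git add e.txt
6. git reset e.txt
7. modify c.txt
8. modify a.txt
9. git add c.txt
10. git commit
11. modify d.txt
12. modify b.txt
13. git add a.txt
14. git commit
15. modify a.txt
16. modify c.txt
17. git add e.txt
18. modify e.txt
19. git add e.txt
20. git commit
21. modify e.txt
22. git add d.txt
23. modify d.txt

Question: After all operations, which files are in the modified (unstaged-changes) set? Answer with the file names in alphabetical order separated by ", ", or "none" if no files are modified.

After op 1 (modify a.txt): modified={a.txt} staged={none}
After op 2 (modify e.txt): modified={a.txt, e.txt} staged={none}
After op 3 (git add a.txt): modified={e.txt} staged={a.txt}
After op 4 (git commit): modified={e.txt} staged={none}
After op 5 (git add e.txt): modified={none} staged={e.txt}
After op 6 (git reset e.txt): modified={e.txt} staged={none}
After op 7 (modify c.txt): modified={c.txt, e.txt} staged={none}
After op 8 (modify a.txt): modified={a.txt, c.txt, e.txt} staged={none}
After op 9 (git add c.txt): modified={a.txt, e.txt} staged={c.txt}
After op 10 (git commit): modified={a.txt, e.txt} staged={none}
After op 11 (modify d.txt): modified={a.txt, d.txt, e.txt} staged={none}
After op 12 (modify b.txt): modified={a.txt, b.txt, d.txt, e.txt} staged={none}
After op 13 (git add a.txt): modified={b.txt, d.txt, e.txt} staged={a.txt}
After op 14 (git commit): modified={b.txt, d.txt, e.txt} staged={none}
After op 15 (modify a.txt): modified={a.txt, b.txt, d.txt, e.txt} staged={none}
After op 16 (modify c.txt): modified={a.txt, b.txt, c.txt, d.txt, e.txt} staged={none}
After op 17 (git add e.txt): modified={a.txt, b.txt, c.txt, d.txt} staged={e.txt}
After op 18 (modify e.txt): modified={a.txt, b.txt, c.txt, d.txt, e.txt} staged={e.txt}
After op 19 (git add e.txt): modified={a.txt, b.txt, c.txt, d.txt} staged={e.txt}
After op 20 (git commit): modified={a.txt, b.txt, c.txt, d.txt} staged={none}
After op 21 (modify e.txt): modified={a.txt, b.txt, c.txt, d.txt, e.txt} staged={none}
After op 22 (git add d.txt): modified={a.txt, b.txt, c.txt, e.txt} staged={d.txt}
After op 23 (modify d.txt): modified={a.txt, b.txt, c.txt, d.txt, e.txt} staged={d.txt}

Answer: a.txt, b.txt, c.txt, d.txt, e.txt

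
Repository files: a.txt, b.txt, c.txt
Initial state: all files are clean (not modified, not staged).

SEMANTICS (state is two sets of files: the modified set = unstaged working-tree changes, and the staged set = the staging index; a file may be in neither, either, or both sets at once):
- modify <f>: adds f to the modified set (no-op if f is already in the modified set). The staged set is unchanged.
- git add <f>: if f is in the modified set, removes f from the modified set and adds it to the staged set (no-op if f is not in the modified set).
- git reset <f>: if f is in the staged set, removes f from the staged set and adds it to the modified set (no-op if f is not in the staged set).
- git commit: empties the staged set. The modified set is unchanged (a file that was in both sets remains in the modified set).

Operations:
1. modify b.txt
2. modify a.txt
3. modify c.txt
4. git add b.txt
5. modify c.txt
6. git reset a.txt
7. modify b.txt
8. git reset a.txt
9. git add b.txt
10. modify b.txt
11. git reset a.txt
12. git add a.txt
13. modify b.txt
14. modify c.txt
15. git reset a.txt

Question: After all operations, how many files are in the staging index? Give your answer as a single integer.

After op 1 (modify b.txt): modified={b.txt} staged={none}
After op 2 (modify a.txt): modified={a.txt, b.txt} staged={none}
After op 3 (modify c.txt): modified={a.txt, b.txt, c.txt} staged={none}
After op 4 (git add b.txt): modified={a.txt, c.txt} staged={b.txt}
After op 5 (modify c.txt): modified={a.txt, c.txt} staged={b.txt}
After op 6 (git reset a.txt): modified={a.txt, c.txt} staged={b.txt}
After op 7 (modify b.txt): modified={a.txt, b.txt, c.txt} staged={b.txt}
After op 8 (git reset a.txt): modified={a.txt, b.txt, c.txt} staged={b.txt}
After op 9 (git add b.txt): modified={a.txt, c.txt} staged={b.txt}
After op 10 (modify b.txt): modified={a.txt, b.txt, c.txt} staged={b.txt}
After op 11 (git reset a.txt): modified={a.txt, b.txt, c.txt} staged={b.txt}
After op 12 (git add a.txt): modified={b.txt, c.txt} staged={a.txt, b.txt}
After op 13 (modify b.txt): modified={b.txt, c.txt} staged={a.txt, b.txt}
After op 14 (modify c.txt): modified={b.txt, c.txt} staged={a.txt, b.txt}
After op 15 (git reset a.txt): modified={a.txt, b.txt, c.txt} staged={b.txt}
Final staged set: {b.txt} -> count=1

Answer: 1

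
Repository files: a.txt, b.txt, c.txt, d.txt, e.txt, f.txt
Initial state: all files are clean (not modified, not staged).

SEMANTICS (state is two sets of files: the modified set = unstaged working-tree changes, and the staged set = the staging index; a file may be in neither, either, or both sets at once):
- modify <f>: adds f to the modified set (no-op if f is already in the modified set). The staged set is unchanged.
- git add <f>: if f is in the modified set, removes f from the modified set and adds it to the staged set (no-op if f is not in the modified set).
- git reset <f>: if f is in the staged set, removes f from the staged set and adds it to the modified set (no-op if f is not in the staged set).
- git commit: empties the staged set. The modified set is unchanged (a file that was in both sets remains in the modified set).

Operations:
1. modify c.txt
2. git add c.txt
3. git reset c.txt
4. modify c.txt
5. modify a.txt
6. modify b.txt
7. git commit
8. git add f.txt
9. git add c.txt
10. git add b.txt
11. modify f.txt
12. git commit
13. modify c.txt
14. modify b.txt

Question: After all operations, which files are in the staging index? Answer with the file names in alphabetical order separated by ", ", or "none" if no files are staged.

Answer: none

Derivation:
After op 1 (modify c.txt): modified={c.txt} staged={none}
After op 2 (git add c.txt): modified={none} staged={c.txt}
After op 3 (git reset c.txt): modified={c.txt} staged={none}
After op 4 (modify c.txt): modified={c.txt} staged={none}
After op 5 (modify a.txt): modified={a.txt, c.txt} staged={none}
After op 6 (modify b.txt): modified={a.txt, b.txt, c.txt} staged={none}
After op 7 (git commit): modified={a.txt, b.txt, c.txt} staged={none}
After op 8 (git add f.txt): modified={a.txt, b.txt, c.txt} staged={none}
After op 9 (git add c.txt): modified={a.txt, b.txt} staged={c.txt}
After op 10 (git add b.txt): modified={a.txt} staged={b.txt, c.txt}
After op 11 (modify f.txt): modified={a.txt, f.txt} staged={b.txt, c.txt}
After op 12 (git commit): modified={a.txt, f.txt} staged={none}
After op 13 (modify c.txt): modified={a.txt, c.txt, f.txt} staged={none}
After op 14 (modify b.txt): modified={a.txt, b.txt, c.txt, f.txt} staged={none}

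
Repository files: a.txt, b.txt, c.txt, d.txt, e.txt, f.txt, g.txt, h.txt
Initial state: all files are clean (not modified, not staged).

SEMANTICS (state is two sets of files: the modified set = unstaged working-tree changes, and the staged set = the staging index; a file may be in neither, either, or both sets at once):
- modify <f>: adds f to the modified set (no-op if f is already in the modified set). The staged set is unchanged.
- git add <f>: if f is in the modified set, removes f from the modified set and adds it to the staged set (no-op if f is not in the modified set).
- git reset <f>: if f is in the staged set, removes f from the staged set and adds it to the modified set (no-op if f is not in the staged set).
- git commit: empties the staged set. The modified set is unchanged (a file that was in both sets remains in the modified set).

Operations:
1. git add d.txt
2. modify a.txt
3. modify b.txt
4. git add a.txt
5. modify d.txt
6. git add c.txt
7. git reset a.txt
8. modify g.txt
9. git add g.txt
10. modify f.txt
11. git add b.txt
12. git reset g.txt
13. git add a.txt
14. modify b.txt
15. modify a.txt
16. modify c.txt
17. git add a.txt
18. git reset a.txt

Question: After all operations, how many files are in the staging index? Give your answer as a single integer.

After op 1 (git add d.txt): modified={none} staged={none}
After op 2 (modify a.txt): modified={a.txt} staged={none}
After op 3 (modify b.txt): modified={a.txt, b.txt} staged={none}
After op 4 (git add a.txt): modified={b.txt} staged={a.txt}
After op 5 (modify d.txt): modified={b.txt, d.txt} staged={a.txt}
After op 6 (git add c.txt): modified={b.txt, d.txt} staged={a.txt}
After op 7 (git reset a.txt): modified={a.txt, b.txt, d.txt} staged={none}
After op 8 (modify g.txt): modified={a.txt, b.txt, d.txt, g.txt} staged={none}
After op 9 (git add g.txt): modified={a.txt, b.txt, d.txt} staged={g.txt}
After op 10 (modify f.txt): modified={a.txt, b.txt, d.txt, f.txt} staged={g.txt}
After op 11 (git add b.txt): modified={a.txt, d.txt, f.txt} staged={b.txt, g.txt}
After op 12 (git reset g.txt): modified={a.txt, d.txt, f.txt, g.txt} staged={b.txt}
After op 13 (git add a.txt): modified={d.txt, f.txt, g.txt} staged={a.txt, b.txt}
After op 14 (modify b.txt): modified={b.txt, d.txt, f.txt, g.txt} staged={a.txt, b.txt}
After op 15 (modify a.txt): modified={a.txt, b.txt, d.txt, f.txt, g.txt} staged={a.txt, b.txt}
After op 16 (modify c.txt): modified={a.txt, b.txt, c.txt, d.txt, f.txt, g.txt} staged={a.txt, b.txt}
After op 17 (git add a.txt): modified={b.txt, c.txt, d.txt, f.txt, g.txt} staged={a.txt, b.txt}
After op 18 (git reset a.txt): modified={a.txt, b.txt, c.txt, d.txt, f.txt, g.txt} staged={b.txt}
Final staged set: {b.txt} -> count=1

Answer: 1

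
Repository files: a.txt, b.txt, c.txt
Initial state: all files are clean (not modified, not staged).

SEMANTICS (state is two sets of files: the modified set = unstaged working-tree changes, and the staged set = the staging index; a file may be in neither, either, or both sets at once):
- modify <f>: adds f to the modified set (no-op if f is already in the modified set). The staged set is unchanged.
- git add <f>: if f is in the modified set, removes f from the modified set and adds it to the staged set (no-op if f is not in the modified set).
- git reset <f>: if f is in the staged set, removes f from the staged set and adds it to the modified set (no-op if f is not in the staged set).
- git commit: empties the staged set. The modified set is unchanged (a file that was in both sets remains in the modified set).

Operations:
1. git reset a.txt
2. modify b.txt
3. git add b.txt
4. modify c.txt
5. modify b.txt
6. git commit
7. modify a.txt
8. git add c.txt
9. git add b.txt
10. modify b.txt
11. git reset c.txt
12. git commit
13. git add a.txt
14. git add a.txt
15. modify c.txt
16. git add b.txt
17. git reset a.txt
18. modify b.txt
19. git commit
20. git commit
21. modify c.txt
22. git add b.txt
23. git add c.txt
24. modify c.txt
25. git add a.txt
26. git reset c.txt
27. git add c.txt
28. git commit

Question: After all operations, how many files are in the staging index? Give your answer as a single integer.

After op 1 (git reset a.txt): modified={none} staged={none}
After op 2 (modify b.txt): modified={b.txt} staged={none}
After op 3 (git add b.txt): modified={none} staged={b.txt}
After op 4 (modify c.txt): modified={c.txt} staged={b.txt}
After op 5 (modify b.txt): modified={b.txt, c.txt} staged={b.txt}
After op 6 (git commit): modified={b.txt, c.txt} staged={none}
After op 7 (modify a.txt): modified={a.txt, b.txt, c.txt} staged={none}
After op 8 (git add c.txt): modified={a.txt, b.txt} staged={c.txt}
After op 9 (git add b.txt): modified={a.txt} staged={b.txt, c.txt}
After op 10 (modify b.txt): modified={a.txt, b.txt} staged={b.txt, c.txt}
After op 11 (git reset c.txt): modified={a.txt, b.txt, c.txt} staged={b.txt}
After op 12 (git commit): modified={a.txt, b.txt, c.txt} staged={none}
After op 13 (git add a.txt): modified={b.txt, c.txt} staged={a.txt}
After op 14 (git add a.txt): modified={b.txt, c.txt} staged={a.txt}
After op 15 (modify c.txt): modified={b.txt, c.txt} staged={a.txt}
After op 16 (git add b.txt): modified={c.txt} staged={a.txt, b.txt}
After op 17 (git reset a.txt): modified={a.txt, c.txt} staged={b.txt}
After op 18 (modify b.txt): modified={a.txt, b.txt, c.txt} staged={b.txt}
After op 19 (git commit): modified={a.txt, b.txt, c.txt} staged={none}
After op 20 (git commit): modified={a.txt, b.txt, c.txt} staged={none}
After op 21 (modify c.txt): modified={a.txt, b.txt, c.txt} staged={none}
After op 22 (git add b.txt): modified={a.txt, c.txt} staged={b.txt}
After op 23 (git add c.txt): modified={a.txt} staged={b.txt, c.txt}
After op 24 (modify c.txt): modified={a.txt, c.txt} staged={b.txt, c.txt}
After op 25 (git add a.txt): modified={c.txt} staged={a.txt, b.txt, c.txt}
After op 26 (git reset c.txt): modified={c.txt} staged={a.txt, b.txt}
After op 27 (git add c.txt): modified={none} staged={a.txt, b.txt, c.txt}
After op 28 (git commit): modified={none} staged={none}
Final staged set: {none} -> count=0

Answer: 0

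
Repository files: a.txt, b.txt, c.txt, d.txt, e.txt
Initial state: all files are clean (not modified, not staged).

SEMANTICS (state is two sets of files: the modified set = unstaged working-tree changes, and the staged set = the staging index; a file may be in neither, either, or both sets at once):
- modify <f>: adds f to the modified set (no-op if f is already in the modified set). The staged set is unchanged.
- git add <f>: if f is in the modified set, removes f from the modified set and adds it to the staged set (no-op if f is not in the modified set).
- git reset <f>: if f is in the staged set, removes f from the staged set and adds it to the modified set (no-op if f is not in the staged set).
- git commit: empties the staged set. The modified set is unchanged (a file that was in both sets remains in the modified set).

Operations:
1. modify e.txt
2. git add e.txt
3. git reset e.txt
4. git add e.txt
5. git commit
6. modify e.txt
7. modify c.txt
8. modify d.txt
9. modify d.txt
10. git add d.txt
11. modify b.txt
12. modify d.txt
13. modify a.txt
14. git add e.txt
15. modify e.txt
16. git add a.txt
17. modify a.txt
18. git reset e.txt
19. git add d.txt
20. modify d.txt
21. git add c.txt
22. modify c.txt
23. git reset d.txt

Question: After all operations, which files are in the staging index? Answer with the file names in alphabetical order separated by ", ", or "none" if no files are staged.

After op 1 (modify e.txt): modified={e.txt} staged={none}
After op 2 (git add e.txt): modified={none} staged={e.txt}
After op 3 (git reset e.txt): modified={e.txt} staged={none}
After op 4 (git add e.txt): modified={none} staged={e.txt}
After op 5 (git commit): modified={none} staged={none}
After op 6 (modify e.txt): modified={e.txt} staged={none}
After op 7 (modify c.txt): modified={c.txt, e.txt} staged={none}
After op 8 (modify d.txt): modified={c.txt, d.txt, e.txt} staged={none}
After op 9 (modify d.txt): modified={c.txt, d.txt, e.txt} staged={none}
After op 10 (git add d.txt): modified={c.txt, e.txt} staged={d.txt}
After op 11 (modify b.txt): modified={b.txt, c.txt, e.txt} staged={d.txt}
After op 12 (modify d.txt): modified={b.txt, c.txt, d.txt, e.txt} staged={d.txt}
After op 13 (modify a.txt): modified={a.txt, b.txt, c.txt, d.txt, e.txt} staged={d.txt}
After op 14 (git add e.txt): modified={a.txt, b.txt, c.txt, d.txt} staged={d.txt, e.txt}
After op 15 (modify e.txt): modified={a.txt, b.txt, c.txt, d.txt, e.txt} staged={d.txt, e.txt}
After op 16 (git add a.txt): modified={b.txt, c.txt, d.txt, e.txt} staged={a.txt, d.txt, e.txt}
After op 17 (modify a.txt): modified={a.txt, b.txt, c.txt, d.txt, e.txt} staged={a.txt, d.txt, e.txt}
After op 18 (git reset e.txt): modified={a.txt, b.txt, c.txt, d.txt, e.txt} staged={a.txt, d.txt}
After op 19 (git add d.txt): modified={a.txt, b.txt, c.txt, e.txt} staged={a.txt, d.txt}
After op 20 (modify d.txt): modified={a.txt, b.txt, c.txt, d.txt, e.txt} staged={a.txt, d.txt}
After op 21 (git add c.txt): modified={a.txt, b.txt, d.txt, e.txt} staged={a.txt, c.txt, d.txt}
After op 22 (modify c.txt): modified={a.txt, b.txt, c.txt, d.txt, e.txt} staged={a.txt, c.txt, d.txt}
After op 23 (git reset d.txt): modified={a.txt, b.txt, c.txt, d.txt, e.txt} staged={a.txt, c.txt}

Answer: a.txt, c.txt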